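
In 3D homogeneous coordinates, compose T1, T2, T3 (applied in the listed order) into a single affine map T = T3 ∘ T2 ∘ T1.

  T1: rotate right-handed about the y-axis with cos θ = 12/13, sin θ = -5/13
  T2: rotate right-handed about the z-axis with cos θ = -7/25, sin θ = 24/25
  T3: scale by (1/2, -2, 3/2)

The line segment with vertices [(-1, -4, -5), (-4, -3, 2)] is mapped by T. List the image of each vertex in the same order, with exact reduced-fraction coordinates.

image vertices: (89/50, -104/25, -15/2), (671/325, 2238/325, 6/13)

T1 rotate right-handed about the y-axis with cos θ = 12/13, sin θ = -5/13: (-1, -4, -5) → (1, -4, -5); (-4, -3, 2) → (-58/13, -3, 4/13)
T2 rotate right-handed about the z-axis with cos θ = -7/25, sin θ = 24/25: (1, -4, -5) → (89/25, 52/25, -5); (-58/13, -3, 4/13) → (1342/325, -1119/325, 4/13)
T3 scale by (1/2, -2, 3/2): (89/25, 52/25, -5) → (89/50, -104/25, -15/2); (1342/325, -1119/325, 4/13) → (671/325, 2238/325, 6/13)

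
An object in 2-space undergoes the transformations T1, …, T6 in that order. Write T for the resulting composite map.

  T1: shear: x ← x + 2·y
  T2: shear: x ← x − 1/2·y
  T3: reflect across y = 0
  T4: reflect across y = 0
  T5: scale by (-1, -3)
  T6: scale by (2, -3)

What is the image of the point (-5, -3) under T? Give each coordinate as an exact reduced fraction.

T1 shear: x ← x + 2·y: (-5, -3) → (-11, -3)
T2 shear: x ← x − 1/2·y: (-11, -3) → (-19/2, -3)
T3 reflect across y = 0: (-19/2, -3) → (-19/2, 3)
T4 reflect across y = 0: (-19/2, 3) → (-19/2, -3)
T5 scale by (-1, -3): (-19/2, -3) → (19/2, 9)
T6 scale by (2, -3): (19/2, 9) → (19, -27)

T(p) = (19, -27)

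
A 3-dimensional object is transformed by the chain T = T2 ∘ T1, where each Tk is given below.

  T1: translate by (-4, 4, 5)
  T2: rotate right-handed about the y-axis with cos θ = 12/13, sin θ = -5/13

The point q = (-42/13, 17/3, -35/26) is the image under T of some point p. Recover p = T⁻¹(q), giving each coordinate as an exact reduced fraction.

T1 = [1 0 0 -4; 0 1 0 4; 0 0 1 5; 0 0 0 1]
T2·T1 = [12/13 0 -5/13 -73/13; 0 1 0 4; 5/13 0 12/13 40/13; 0 0 0 1]
det M = 1; M⁻¹ = [12/13 0 5/13 4; 0 1 0 -4; -5/13 0 12/13 -5; 0 0 0 1]
M⁻¹ · (-42/13, 17/3, -35/26)ᵀ = (1/2, 5/3, -5)ᵀ

p = (1/2, 5/3, -5)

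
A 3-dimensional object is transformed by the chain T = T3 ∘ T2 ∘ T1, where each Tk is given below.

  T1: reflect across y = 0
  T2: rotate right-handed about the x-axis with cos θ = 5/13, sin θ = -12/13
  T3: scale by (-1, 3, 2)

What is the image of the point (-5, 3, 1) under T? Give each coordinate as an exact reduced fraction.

T1 reflect across y = 0: (-5, 3, 1) → (-5, -3, 1)
T2 rotate right-handed about the x-axis with cos θ = 5/13, sin θ = -12/13: (-5, -3, 1) → (-5, -3/13, 41/13)
T3 scale by (-1, 3, 2): (-5, -3/13, 41/13) → (5, -9/13, 82/13)

T(p) = (5, -9/13, 82/13)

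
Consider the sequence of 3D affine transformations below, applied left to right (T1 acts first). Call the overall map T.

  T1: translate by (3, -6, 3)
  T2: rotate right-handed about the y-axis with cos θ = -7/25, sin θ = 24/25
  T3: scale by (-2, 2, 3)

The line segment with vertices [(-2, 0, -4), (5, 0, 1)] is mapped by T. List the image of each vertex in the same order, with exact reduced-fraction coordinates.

image vertices: (62/25, -12, -51/25), (-16/5, -12, -132/5)

T1 translate by (3, -6, 3): (-2, 0, -4) → (1, -6, -1); (5, 0, 1) → (8, -6, 4)
T2 rotate right-handed about the y-axis with cos θ = -7/25, sin θ = 24/25: (1, -6, -1) → (-31/25, -6, -17/25); (8, -6, 4) → (8/5, -6, -44/5)
T3 scale by (-2, 2, 3): (-31/25, -6, -17/25) → (62/25, -12, -51/25); (8/5, -6, -44/5) → (-16/5, -12, -132/5)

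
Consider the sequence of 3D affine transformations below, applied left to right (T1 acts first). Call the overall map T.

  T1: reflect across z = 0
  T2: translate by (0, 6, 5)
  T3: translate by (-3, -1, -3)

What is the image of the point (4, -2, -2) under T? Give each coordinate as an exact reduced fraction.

T(p) = (1, 3, 4)

T1 reflect across z = 0: (4, -2, -2) → (4, -2, 2)
T2 translate by (0, 6, 5): (4, -2, 2) → (4, 4, 7)
T3 translate by (-3, -1, -3): (4, 4, 7) → (1, 3, 4)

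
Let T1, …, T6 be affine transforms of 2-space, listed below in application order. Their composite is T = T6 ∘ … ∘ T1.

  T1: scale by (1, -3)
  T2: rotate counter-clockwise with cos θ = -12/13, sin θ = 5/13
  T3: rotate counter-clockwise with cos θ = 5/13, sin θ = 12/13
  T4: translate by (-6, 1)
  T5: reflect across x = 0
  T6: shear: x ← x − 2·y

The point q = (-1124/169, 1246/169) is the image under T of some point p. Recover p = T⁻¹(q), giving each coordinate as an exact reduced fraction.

p = (-3, 2)

T1 = [1 0 0; 0 -3 0; 0 0 1]
T2·T1 = [-12/13 15/13 0; 5/13 36/13 0; 0 0 1]
T3·…·T1 = [-120/169 -357/169 0; -119/169 360/169 0; 0 0 1]
T4·…·T1 = [-120/169 -357/169 -6; -119/169 360/169 1; 0 0 1]
T5·…·T1 = [120/169 357/169 6; -119/169 360/169 1; 0 0 1]
T6·…·T1 = [358/169 -363/169 4; -119/169 360/169 1; 0 0 1]
det M = 3; M⁻¹ = [120/169 121/169 -601/169; 119/507 358/507 -278/169; 0 0 1]
M⁻¹ · (-1124/169, 1246/169)ᵀ = (-3, 2)ᵀ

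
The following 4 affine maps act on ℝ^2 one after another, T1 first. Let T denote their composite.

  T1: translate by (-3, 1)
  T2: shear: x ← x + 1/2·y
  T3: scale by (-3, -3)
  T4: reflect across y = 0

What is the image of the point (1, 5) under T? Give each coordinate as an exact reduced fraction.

T(p) = (-3, 18)

T1 translate by (-3, 1): (1, 5) → (-2, 6)
T2 shear: x ← x + 1/2·y: (-2, 6) → (1, 6)
T3 scale by (-3, -3): (1, 6) → (-3, -18)
T4 reflect across y = 0: (-3, -18) → (-3, 18)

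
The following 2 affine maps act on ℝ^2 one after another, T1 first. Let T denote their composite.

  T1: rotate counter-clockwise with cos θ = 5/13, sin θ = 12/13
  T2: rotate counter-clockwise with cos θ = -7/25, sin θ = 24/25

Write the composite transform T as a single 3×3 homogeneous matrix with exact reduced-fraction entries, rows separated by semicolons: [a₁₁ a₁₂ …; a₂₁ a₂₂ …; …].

T = [-323/325 -36/325 0; 36/325 -323/325 0; 0 0 1]

T1 = [5/13 -12/13 0; 12/13 5/13 0; 0 0 1]
T2·T1 = [-323/325 -36/325 0; 36/325 -323/325 0; 0 0 1]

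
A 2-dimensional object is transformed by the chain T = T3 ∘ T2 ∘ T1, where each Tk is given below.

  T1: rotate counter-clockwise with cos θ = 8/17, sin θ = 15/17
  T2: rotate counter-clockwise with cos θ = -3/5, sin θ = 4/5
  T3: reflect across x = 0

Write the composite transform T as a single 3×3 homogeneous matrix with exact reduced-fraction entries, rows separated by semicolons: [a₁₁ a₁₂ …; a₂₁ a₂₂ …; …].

T = [84/85 -13/85 0; -13/85 -84/85 0; 0 0 1]

T1 = [8/17 -15/17 0; 15/17 8/17 0; 0 0 1]
T2·T1 = [-84/85 13/85 0; -13/85 -84/85 0; 0 0 1]
T3·…·T1 = [84/85 -13/85 0; -13/85 -84/85 0; 0 0 1]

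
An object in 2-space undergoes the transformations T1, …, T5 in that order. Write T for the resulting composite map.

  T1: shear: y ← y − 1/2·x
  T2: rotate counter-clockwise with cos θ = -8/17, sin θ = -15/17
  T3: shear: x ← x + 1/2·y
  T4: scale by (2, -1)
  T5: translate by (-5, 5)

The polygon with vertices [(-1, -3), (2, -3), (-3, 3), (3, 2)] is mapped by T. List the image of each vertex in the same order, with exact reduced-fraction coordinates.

T1 shear: y ← y − 1/2·x: (-1, -3) → (-1, -5/2); (2, -3) → (2, -4); (-3, 3) → (-3, 9/2); (3, 2) → (3, 1/2)
T2 rotate counter-clockwise with cos θ = -8/17, sin θ = -15/17: (-1, -5/2) → (-59/34, 35/17); (2, -4) → (-76/17, 2/17); (-3, 9/2) → (183/34, 9/17); (3, 1/2) → (-33/34, -49/17)
T3 shear: x ← x + 1/2·y: (-59/34, 35/17) → (-12/17, 35/17); (-76/17, 2/17) → (-75/17, 2/17); (183/34, 9/17) → (96/17, 9/17); (-33/34, -49/17) → (-41/17, -49/17)
T4 scale by (2, -1): (-12/17, 35/17) → (-24/17, -35/17); (-75/17, 2/17) → (-150/17, -2/17); (96/17, 9/17) → (192/17, -9/17); (-41/17, -49/17) → (-82/17, 49/17)
T5 translate by (-5, 5): (-24/17, -35/17) → (-109/17, 50/17); (-150/17, -2/17) → (-235/17, 83/17); (192/17, -9/17) → (107/17, 76/17); (-82/17, 49/17) → (-167/17, 134/17)

image vertices: (-109/17, 50/17), (-235/17, 83/17), (107/17, 76/17), (-167/17, 134/17)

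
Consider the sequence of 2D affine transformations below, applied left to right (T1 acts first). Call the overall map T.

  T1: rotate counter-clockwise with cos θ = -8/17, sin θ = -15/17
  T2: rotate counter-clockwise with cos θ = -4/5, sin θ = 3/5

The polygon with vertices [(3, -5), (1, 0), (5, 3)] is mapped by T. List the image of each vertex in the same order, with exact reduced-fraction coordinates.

image vertices: (411/85, -277/85), (77/85, 36/85), (277/85, 411/85)

T1 rotate counter-clockwise with cos θ = -8/17, sin θ = -15/17: (3, -5) → (-99/17, -5/17); (1, 0) → (-8/17, -15/17); (5, 3) → (5/17, -99/17)
T2 rotate counter-clockwise with cos θ = -4/5, sin θ = 3/5: (-99/17, -5/17) → (411/85, -277/85); (-8/17, -15/17) → (77/85, 36/85); (5/17, -99/17) → (277/85, 411/85)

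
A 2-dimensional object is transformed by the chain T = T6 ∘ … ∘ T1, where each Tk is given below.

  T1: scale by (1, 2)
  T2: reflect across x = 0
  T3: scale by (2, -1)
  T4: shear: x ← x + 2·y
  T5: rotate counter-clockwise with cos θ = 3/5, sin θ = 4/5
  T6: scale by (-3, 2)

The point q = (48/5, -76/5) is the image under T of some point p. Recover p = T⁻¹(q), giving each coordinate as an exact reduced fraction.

T1 = [1 0 0; 0 2 0; 0 0 1]
T2·T1 = [-1 0 0; 0 2 0; 0 0 1]
T3·…·T1 = [-2 0 0; 0 -2 0; 0 0 1]
T4·…·T1 = [-2 -4 0; 0 -2 0; 0 0 1]
T5·…·T1 = [-6/5 -4/5 0; -8/5 -22/5 0; 0 0 1]
T6·…·T1 = [18/5 12/5 0; -16/5 -44/5 0; 0 0 1]
det M = -24; M⁻¹ = [11/30 1/10 0; -2/15 -3/20 0; 0 0 1]
M⁻¹ · (48/5, -76/5)ᵀ = (2, 1)ᵀ

p = (2, 1)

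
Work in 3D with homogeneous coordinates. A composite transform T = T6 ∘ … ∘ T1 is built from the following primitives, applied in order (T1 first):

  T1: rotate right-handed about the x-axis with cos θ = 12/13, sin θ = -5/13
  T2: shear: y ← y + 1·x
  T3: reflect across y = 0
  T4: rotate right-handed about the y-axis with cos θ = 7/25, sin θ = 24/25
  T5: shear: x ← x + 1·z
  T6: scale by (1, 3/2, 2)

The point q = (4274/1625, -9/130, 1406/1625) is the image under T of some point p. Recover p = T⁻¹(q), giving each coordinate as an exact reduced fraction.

T1 = [1 0 0 0; 0 12/13 5/13 0; 0 -5/13 12/13 0; 0 0 0 1]
T2·T1 = [1 0 0 0; 1 12/13 5/13 0; 0 -5/13 12/13 0; 0 0 0 1]
T3·…·T1 = [1 0 0 0; -1 -12/13 -5/13 0; 0 -5/13 12/13 0; 0 0 0 1]
T4·…·T1 = [7/25 -24/65 288/325 0; -1 -12/13 -5/13 0; -24/25 -7/65 84/325 0; 0 0 0 1]
T5·…·T1 = [-17/25 -31/65 372/325 0; -1 -12/13 -5/13 0; -24/25 -7/65 84/325 0; 0 0 0 1]
T6·…·T1 = [-17/25 -31/65 372/325 0; -3/2 -18/13 -15/26 0; -48/25 -14/65 168/325 0; 0 0 0 1]
det M = -3; M⁻¹ = [7/25 0 -31/50 0; -204/325 -8/13 457/650 0; 253/325 -10/39 -49/650 0; 0 0 0 1]
M⁻¹ · (4274/1625, -9/130, 1406/1625)ᵀ = (1/5, -1, 2)ᵀ

p = (1/5, -1, 2)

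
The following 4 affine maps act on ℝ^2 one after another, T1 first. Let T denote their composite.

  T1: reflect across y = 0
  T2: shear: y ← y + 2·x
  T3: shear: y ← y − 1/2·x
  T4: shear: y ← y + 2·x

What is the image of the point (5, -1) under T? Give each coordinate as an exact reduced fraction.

T1 reflect across y = 0: (5, -1) → (5, 1)
T2 shear: y ← y + 2·x: (5, 1) → (5, 11)
T3 shear: y ← y − 1/2·x: (5, 11) → (5, 17/2)
T4 shear: y ← y + 2·x: (5, 17/2) → (5, 37/2)

T(p) = (5, 37/2)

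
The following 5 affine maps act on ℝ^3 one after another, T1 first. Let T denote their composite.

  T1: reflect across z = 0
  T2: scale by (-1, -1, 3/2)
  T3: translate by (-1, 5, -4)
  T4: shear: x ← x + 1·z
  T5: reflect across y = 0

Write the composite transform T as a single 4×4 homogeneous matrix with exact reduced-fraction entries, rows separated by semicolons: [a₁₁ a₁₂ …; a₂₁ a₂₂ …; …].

T1 = [1 0 0 0; 0 1 0 0; 0 0 -1 0; 0 0 0 1]
T2·T1 = [-1 0 0 0; 0 -1 0 0; 0 0 -3/2 0; 0 0 0 1]
T3·…·T1 = [-1 0 0 -1; 0 -1 0 5; 0 0 -3/2 -4; 0 0 0 1]
T4·…·T1 = [-1 0 -3/2 -5; 0 -1 0 5; 0 0 -3/2 -4; 0 0 0 1]
T5·…·T1 = [-1 0 -3/2 -5; 0 1 0 -5; 0 0 -3/2 -4; 0 0 0 1]

T = [-1 0 -3/2 -5; 0 1 0 -5; 0 0 -3/2 -4; 0 0 0 1]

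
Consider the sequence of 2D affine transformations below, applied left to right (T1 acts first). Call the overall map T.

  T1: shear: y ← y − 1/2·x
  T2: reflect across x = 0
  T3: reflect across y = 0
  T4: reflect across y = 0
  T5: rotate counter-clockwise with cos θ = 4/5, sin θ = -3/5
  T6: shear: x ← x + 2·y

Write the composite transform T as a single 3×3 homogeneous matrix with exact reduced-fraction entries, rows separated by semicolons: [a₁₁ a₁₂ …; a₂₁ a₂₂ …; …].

T = [-7/10 11/5 0; 1/5 4/5 0; 0 0 1]

T1 = [1 0 0; -1/2 1 0; 0 0 1]
T2·T1 = [-1 0 0; -1/2 1 0; 0 0 1]
T3·…·T1 = [-1 0 0; 1/2 -1 0; 0 0 1]
T4·…·T1 = [-1 0 0; -1/2 1 0; 0 0 1]
T5·…·T1 = [-11/10 3/5 0; 1/5 4/5 0; 0 0 1]
T6·…·T1 = [-7/10 11/5 0; 1/5 4/5 0; 0 0 1]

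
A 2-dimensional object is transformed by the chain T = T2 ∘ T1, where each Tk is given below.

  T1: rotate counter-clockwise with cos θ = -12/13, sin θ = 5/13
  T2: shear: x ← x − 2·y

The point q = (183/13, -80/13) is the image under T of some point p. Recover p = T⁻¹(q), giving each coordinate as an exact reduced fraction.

T1 = [-12/13 -5/13 0; 5/13 -12/13 0; 0 0 1]
T2·T1 = [-22/13 19/13 0; 5/13 -12/13 0; 0 0 1]
det M = 1; M⁻¹ = [-12/13 -19/13 0; -5/13 -22/13 0; 0 0 1]
M⁻¹ · (183/13, -80/13)ᵀ = (-4, 5)ᵀ

p = (-4, 5)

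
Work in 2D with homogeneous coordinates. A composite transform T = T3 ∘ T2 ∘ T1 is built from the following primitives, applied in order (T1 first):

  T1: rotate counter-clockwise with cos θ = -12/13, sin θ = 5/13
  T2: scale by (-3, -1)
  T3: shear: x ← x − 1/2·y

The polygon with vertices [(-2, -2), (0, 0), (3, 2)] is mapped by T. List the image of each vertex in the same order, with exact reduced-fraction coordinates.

image vertices: (-95/13, -14/13), (0, 0), (267/26, 9/13)

T1 rotate counter-clockwise with cos θ = -12/13, sin θ = 5/13: (-2, -2) → (34/13, 14/13); (0, 0) → (0, 0); (3, 2) → (-46/13, -9/13)
T2 scale by (-3, -1): (34/13, 14/13) → (-102/13, -14/13); (0, 0) → (0, 0); (-46/13, -9/13) → (138/13, 9/13)
T3 shear: x ← x − 1/2·y: (-102/13, -14/13) → (-95/13, -14/13); (0, 0) → (0, 0); (138/13, 9/13) → (267/26, 9/13)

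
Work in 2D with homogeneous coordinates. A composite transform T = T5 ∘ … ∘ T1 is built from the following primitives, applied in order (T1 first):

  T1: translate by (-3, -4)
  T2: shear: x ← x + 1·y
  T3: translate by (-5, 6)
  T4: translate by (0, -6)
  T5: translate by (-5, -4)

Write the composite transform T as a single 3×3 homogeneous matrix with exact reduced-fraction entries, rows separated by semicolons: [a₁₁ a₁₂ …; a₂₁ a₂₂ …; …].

T1 = [1 0 -3; 0 1 -4; 0 0 1]
T2·T1 = [1 1 -7; 0 1 -4; 0 0 1]
T3·…·T1 = [1 1 -12; 0 1 2; 0 0 1]
T4·…·T1 = [1 1 -12; 0 1 -4; 0 0 1]
T5·…·T1 = [1 1 -17; 0 1 -8; 0 0 1]

T = [1 1 -17; 0 1 -8; 0 0 1]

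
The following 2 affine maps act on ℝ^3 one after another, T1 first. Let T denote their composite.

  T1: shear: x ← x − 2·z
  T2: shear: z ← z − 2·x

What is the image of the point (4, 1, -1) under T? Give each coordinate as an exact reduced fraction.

T1 shear: x ← x − 2·z: (4, 1, -1) → (6, 1, -1)
T2 shear: z ← z − 2·x: (6, 1, -1) → (6, 1, -13)

T(p) = (6, 1, -13)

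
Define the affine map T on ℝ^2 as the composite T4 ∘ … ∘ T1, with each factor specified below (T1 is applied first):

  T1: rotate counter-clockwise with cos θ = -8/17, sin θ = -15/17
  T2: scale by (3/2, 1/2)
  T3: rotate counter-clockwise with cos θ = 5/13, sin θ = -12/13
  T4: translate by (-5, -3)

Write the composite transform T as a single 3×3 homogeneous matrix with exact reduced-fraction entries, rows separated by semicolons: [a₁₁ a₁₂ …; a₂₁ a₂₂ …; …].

T1 = [-8/17 15/17 0; -15/17 -8/17 0; 0 0 1]
T2·T1 = [-12/17 45/34 0; -15/34 -4/17 0; 0 0 1]
T3·…·T1 = [-150/221 129/442 0; 213/442 -290/221 0; 0 0 1]
T4·…·T1 = [-150/221 129/442 -5; 213/442 -290/221 -3; 0 0 1]

T = [-150/221 129/442 -5; 213/442 -290/221 -3; 0 0 1]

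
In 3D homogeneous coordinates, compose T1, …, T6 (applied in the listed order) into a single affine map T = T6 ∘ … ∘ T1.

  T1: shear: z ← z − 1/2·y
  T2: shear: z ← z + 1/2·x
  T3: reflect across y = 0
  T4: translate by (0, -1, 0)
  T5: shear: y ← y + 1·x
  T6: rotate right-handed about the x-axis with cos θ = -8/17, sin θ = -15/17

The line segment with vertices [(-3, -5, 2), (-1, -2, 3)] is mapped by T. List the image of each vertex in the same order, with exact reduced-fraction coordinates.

image vertices: (-3, 37/17, -39/17), (-1, 105/34, -28/17)

T1 shear: z ← z − 1/2·y: (-3, -5, 2) → (-3, -5, 9/2); (-1, -2, 3) → (-1, -2, 4)
T2 shear: z ← z + 1/2·x: (-3, -5, 9/2) → (-3, -5, 3); (-1, -2, 4) → (-1, -2, 7/2)
T3 reflect across y = 0: (-3, -5, 3) → (-3, 5, 3); (-1, -2, 7/2) → (-1, 2, 7/2)
T4 translate by (0, -1, 0): (-3, 5, 3) → (-3, 4, 3); (-1, 2, 7/2) → (-1, 1, 7/2)
T5 shear: y ← y + 1·x: (-3, 4, 3) → (-3, 1, 3); (-1, 1, 7/2) → (-1, 0, 7/2)
T6 rotate right-handed about the x-axis with cos θ = -8/17, sin θ = -15/17: (-3, 1, 3) → (-3, 37/17, -39/17); (-1, 0, 7/2) → (-1, 105/34, -28/17)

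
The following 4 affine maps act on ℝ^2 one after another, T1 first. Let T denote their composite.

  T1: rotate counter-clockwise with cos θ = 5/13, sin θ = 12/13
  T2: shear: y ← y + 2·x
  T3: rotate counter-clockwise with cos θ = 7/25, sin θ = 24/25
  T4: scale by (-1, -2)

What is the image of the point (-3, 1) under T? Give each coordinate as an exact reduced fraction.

T(p) = (-1851/325, 2486/325)

T1 rotate counter-clockwise with cos θ = 5/13, sin θ = 12/13: (-3, 1) → (-27/13, -31/13)
T2 shear: y ← y + 2·x: (-27/13, -31/13) → (-27/13, -85/13)
T3 rotate counter-clockwise with cos θ = 7/25, sin θ = 24/25: (-27/13, -85/13) → (1851/325, -1243/325)
T4 scale by (-1, -2): (1851/325, -1243/325) → (-1851/325, 2486/325)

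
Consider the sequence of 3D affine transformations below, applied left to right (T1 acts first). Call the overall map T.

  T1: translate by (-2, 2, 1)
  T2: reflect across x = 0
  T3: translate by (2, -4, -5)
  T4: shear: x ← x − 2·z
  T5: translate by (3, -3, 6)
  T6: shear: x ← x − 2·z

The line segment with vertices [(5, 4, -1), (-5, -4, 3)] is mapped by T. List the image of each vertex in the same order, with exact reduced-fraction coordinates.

image vertices: (10, -1, 1), (4, -9, 5)

T1 translate by (-2, 2, 1): (5, 4, -1) → (3, 6, 0); (-5, -4, 3) → (-7, -2, 4)
T2 reflect across x = 0: (3, 6, 0) → (-3, 6, 0); (-7, -2, 4) → (7, -2, 4)
T3 translate by (2, -4, -5): (-3, 6, 0) → (-1, 2, -5); (7, -2, 4) → (9, -6, -1)
T4 shear: x ← x − 2·z: (-1, 2, -5) → (9, 2, -5); (9, -6, -1) → (11, -6, -1)
T5 translate by (3, -3, 6): (9, 2, -5) → (12, -1, 1); (11, -6, -1) → (14, -9, 5)
T6 shear: x ← x − 2·z: (12, -1, 1) → (10, -1, 1); (14, -9, 5) → (4, -9, 5)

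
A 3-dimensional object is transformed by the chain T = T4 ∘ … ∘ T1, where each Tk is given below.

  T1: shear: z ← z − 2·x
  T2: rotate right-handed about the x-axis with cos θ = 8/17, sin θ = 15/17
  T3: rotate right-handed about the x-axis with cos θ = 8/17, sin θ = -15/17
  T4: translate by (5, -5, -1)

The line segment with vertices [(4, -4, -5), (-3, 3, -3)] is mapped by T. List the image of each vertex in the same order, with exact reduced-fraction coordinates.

T1 shear: z ← z − 2·x: (4, -4, -5) → (4, -4, -13); (-3, 3, -3) → (-3, 3, 3)
T2 rotate right-handed about the x-axis with cos θ = 8/17, sin θ = 15/17: (4, -4, -13) → (4, 163/17, -164/17); (-3, 3, 3) → (-3, -21/17, 69/17)
T3 rotate right-handed about the x-axis with cos θ = 8/17, sin θ = -15/17: (4, 163/17, -164/17) → (4, -4, -13); (-3, -21/17, 69/17) → (-3, 3, 3)
T4 translate by (5, -5, -1): (4, -4, -13) → (9, -9, -14); (-3, 3, 3) → (2, -2, 2)

image vertices: (9, -9, -14), (2, -2, 2)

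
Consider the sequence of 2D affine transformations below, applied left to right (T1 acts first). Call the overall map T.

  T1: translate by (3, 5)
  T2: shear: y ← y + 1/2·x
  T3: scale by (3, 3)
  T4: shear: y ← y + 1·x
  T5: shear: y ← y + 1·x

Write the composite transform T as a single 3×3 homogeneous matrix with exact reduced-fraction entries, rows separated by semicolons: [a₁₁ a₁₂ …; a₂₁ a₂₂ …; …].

T1 = [1 0 3; 0 1 5; 0 0 1]
T2·T1 = [1 0 3; 1/2 1 13/2; 0 0 1]
T3·…·T1 = [3 0 9; 3/2 3 39/2; 0 0 1]
T4·…·T1 = [3 0 9; 9/2 3 57/2; 0 0 1]
T5·…·T1 = [3 0 9; 15/2 3 75/2; 0 0 1]

T = [3 0 9; 15/2 3 75/2; 0 0 1]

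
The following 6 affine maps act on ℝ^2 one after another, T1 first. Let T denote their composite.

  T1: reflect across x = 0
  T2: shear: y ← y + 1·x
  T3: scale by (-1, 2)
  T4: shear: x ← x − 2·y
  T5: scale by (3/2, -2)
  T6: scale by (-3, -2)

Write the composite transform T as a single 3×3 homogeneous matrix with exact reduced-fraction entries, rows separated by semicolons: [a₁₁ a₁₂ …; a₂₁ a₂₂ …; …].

T1 = [-1 0 0; 0 1 0; 0 0 1]
T2·T1 = [-1 0 0; -1 1 0; 0 0 1]
T3·…·T1 = [1 0 0; -2 2 0; 0 0 1]
T4·…·T1 = [5 -4 0; -2 2 0; 0 0 1]
T5·…·T1 = [15/2 -6 0; 4 -4 0; 0 0 1]
T6·…·T1 = [-45/2 18 0; -8 8 0; 0 0 1]

T = [-45/2 18 0; -8 8 0; 0 0 1]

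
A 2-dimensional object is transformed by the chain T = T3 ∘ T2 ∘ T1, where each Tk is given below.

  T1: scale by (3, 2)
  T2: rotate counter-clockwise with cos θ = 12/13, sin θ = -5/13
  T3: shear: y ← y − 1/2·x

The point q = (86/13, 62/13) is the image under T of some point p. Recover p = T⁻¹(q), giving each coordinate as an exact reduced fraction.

T1 = [3 0 0; 0 2 0; 0 0 1]
T2·T1 = [36/13 10/13 0; -15/13 24/13 0; 0 0 1]
T3·…·T1 = [36/13 10/13 0; -33/13 19/13 0; 0 0 1]
det M = 6; M⁻¹ = [19/78 -5/39 0; 11/26 6/13 0; 0 0 1]
M⁻¹ · (86/13, 62/13)ᵀ = (1, 5)ᵀ

p = (1, 5)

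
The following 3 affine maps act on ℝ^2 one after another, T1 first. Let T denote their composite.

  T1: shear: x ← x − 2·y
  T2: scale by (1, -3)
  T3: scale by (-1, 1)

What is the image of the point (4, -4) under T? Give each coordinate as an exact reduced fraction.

T(p) = (-12, 12)

T1 shear: x ← x − 2·y: (4, -4) → (12, -4)
T2 scale by (1, -3): (12, -4) → (12, 12)
T3 scale by (-1, 1): (12, 12) → (-12, 12)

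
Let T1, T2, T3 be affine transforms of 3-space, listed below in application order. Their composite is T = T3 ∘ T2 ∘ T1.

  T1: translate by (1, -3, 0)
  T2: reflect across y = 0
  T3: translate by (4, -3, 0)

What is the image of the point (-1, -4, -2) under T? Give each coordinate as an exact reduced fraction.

T1 translate by (1, -3, 0): (-1, -4, -2) → (0, -7, -2)
T2 reflect across y = 0: (0, -7, -2) → (0, 7, -2)
T3 translate by (4, -3, 0): (0, 7, -2) → (4, 4, -2)

T(p) = (4, 4, -2)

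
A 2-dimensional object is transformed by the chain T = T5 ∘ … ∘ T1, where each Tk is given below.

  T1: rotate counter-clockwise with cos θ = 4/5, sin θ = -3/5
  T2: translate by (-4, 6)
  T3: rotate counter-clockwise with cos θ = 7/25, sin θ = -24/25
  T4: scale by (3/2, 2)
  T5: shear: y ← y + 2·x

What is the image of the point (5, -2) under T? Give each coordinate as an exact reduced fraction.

T1 rotate counter-clockwise with cos θ = 4/5, sin θ = -3/5: (5, -2) → (14/5, -23/5)
T2 translate by (-4, 6): (14/5, -23/5) → (-6/5, 7/5)
T3 rotate counter-clockwise with cos θ = 7/25, sin θ = -24/25: (-6/5, 7/5) → (126/125, 193/125)
T4 scale by (3/2, 2): (126/125, 193/125) → (189/125, 386/125)
T5 shear: y ← y + 2·x: (189/125, 386/125) → (189/125, 764/125)

T(p) = (189/125, 764/125)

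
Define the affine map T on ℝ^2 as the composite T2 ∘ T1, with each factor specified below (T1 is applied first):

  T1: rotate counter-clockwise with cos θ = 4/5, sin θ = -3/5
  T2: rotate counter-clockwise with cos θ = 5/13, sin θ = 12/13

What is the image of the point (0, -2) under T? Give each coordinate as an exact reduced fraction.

T(p) = (66/65, -112/65)

T1 rotate counter-clockwise with cos θ = 4/5, sin θ = -3/5: (0, -2) → (-6/5, -8/5)
T2 rotate counter-clockwise with cos θ = 5/13, sin θ = 12/13: (-6/5, -8/5) → (66/65, -112/65)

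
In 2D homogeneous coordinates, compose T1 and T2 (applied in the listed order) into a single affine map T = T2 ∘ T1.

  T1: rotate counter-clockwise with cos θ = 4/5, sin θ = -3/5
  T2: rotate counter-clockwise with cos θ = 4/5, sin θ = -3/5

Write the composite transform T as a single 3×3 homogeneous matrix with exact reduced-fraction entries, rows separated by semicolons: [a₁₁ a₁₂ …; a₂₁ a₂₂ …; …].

T1 = [4/5 3/5 0; -3/5 4/5 0; 0 0 1]
T2·T1 = [7/25 24/25 0; -24/25 7/25 0; 0 0 1]

T = [7/25 24/25 0; -24/25 7/25 0; 0 0 1]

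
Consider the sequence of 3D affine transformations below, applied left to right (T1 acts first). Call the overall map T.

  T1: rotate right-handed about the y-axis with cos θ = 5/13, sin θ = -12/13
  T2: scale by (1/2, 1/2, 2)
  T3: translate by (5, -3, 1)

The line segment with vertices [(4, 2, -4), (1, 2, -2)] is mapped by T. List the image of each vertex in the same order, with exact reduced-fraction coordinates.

image vertices: (99/13, -2, 69/13), (159/26, -2, 17/13)

T1 rotate right-handed about the y-axis with cos θ = 5/13, sin θ = -12/13: (4, 2, -4) → (68/13, 2, 28/13); (1, 2, -2) → (29/13, 2, 2/13)
T2 scale by (1/2, 1/2, 2): (68/13, 2, 28/13) → (34/13, 1, 56/13); (29/13, 2, 2/13) → (29/26, 1, 4/13)
T3 translate by (5, -3, 1): (34/13, 1, 56/13) → (99/13, -2, 69/13); (29/26, 1, 4/13) → (159/26, -2, 17/13)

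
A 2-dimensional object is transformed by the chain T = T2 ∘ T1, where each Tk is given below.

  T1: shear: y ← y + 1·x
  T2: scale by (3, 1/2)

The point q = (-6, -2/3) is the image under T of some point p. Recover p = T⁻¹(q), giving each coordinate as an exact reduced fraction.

T1 = [1 0 0; 1 1 0; 0 0 1]
T2·T1 = [3 0 0; 1/2 1/2 0; 0 0 1]
det M = 3/2; M⁻¹ = [1/3 0 0; -1/3 2 0; 0 0 1]
M⁻¹ · (-6, -2/3)ᵀ = (-2, 2/3)ᵀ

p = (-2, 2/3)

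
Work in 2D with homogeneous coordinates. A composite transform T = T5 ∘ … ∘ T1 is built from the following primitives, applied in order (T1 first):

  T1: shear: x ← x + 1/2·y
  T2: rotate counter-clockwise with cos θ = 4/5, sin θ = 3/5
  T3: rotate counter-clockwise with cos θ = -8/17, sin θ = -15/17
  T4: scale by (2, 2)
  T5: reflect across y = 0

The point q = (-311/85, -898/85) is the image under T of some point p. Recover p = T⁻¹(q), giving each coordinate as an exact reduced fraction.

T1 = [1 1/2 0; 0 1 0; 0 0 1]
T2·T1 = [4/5 -1/5 0; 3/5 11/10 0; 0 0 1]
T3·…·T1 = [13/85 181/170 0; -84/85 -29/85 0; 0 0 1]
T4·…·T1 = [26/85 181/85 0; -168/85 -58/85 0; 0 0 1]
T5·…·T1 = [26/85 181/85 0; 168/85 58/85 0; 0 0 1]
det M = -4; M⁻¹ = [-29/170 181/340 0; 42/85 -13/170 0; 0 0 1]
M⁻¹ · (-311/85, -898/85)ᵀ = (-5, -1)ᵀ

p = (-5, -1)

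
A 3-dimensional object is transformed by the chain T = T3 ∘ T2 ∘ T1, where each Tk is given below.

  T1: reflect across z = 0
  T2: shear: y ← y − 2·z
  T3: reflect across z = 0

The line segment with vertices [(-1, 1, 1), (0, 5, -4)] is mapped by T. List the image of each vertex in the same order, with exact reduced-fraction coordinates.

T1 reflect across z = 0: (-1, 1, 1) → (-1, 1, -1); (0, 5, -4) → (0, 5, 4)
T2 shear: y ← y − 2·z: (-1, 1, -1) → (-1, 3, -1); (0, 5, 4) → (0, -3, 4)
T3 reflect across z = 0: (-1, 3, -1) → (-1, 3, 1); (0, -3, 4) → (0, -3, -4)

image vertices: (-1, 3, 1), (0, -3, -4)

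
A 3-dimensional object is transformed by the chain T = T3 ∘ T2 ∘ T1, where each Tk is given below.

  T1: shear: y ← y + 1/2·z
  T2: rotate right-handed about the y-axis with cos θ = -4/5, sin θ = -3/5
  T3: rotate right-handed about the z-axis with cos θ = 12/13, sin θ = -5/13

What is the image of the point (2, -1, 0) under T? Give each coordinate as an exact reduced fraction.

T(p) = (-121/65, -4/13, 6/5)

T1 shear: y ← y + 1/2·z: (2, -1, 0) → (2, -1, 0)
T2 rotate right-handed about the y-axis with cos θ = -4/5, sin θ = -3/5: (2, -1, 0) → (-8/5, -1, 6/5)
T3 rotate right-handed about the z-axis with cos θ = 12/13, sin θ = -5/13: (-8/5, -1, 6/5) → (-121/65, -4/13, 6/5)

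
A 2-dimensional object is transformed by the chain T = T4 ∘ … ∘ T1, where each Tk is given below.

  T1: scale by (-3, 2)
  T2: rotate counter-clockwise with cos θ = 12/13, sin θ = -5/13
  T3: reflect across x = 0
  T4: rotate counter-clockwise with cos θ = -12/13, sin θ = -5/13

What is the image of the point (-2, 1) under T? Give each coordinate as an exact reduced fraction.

T1 scale by (-3, 2): (-2, 1) → (6, 2)
T2 rotate counter-clockwise with cos θ = 12/13, sin θ = -5/13: (6, 2) → (82/13, -6/13)
T3 reflect across x = 0: (82/13, -6/13) → (-82/13, -6/13)
T4 rotate counter-clockwise with cos θ = -12/13, sin θ = -5/13: (-82/13, -6/13) → (954/169, 482/169)

T(p) = (954/169, 482/169)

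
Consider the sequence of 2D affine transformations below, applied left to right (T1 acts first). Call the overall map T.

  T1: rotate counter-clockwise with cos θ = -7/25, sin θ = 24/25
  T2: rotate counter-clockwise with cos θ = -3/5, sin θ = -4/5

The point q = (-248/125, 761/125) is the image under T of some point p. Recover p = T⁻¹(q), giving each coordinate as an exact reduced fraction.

T1 = [-7/25 -24/25 0; 24/25 -7/25 0; 0 0 1]
T2·T1 = [117/125 44/125 0; -44/125 117/125 0; 0 0 1]
det M = 1; M⁻¹ = [117/125 -44/125 0; 44/125 117/125 0; 0 0 1]
M⁻¹ · (-248/125, 761/125)ᵀ = (-4, 5)ᵀ

p = (-4, 5)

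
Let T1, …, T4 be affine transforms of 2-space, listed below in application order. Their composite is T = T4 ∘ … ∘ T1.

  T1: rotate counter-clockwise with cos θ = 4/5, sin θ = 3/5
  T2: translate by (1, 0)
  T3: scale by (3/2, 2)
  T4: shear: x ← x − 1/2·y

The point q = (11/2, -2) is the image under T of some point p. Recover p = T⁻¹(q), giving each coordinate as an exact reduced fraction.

T1 = [4/5 -3/5 0; 3/5 4/5 0; 0 0 1]
T2·T1 = [4/5 -3/5 1; 3/5 4/5 0; 0 0 1]
T3·…·T1 = [6/5 -9/10 3/2; 6/5 8/5 0; 0 0 1]
T4·…·T1 = [3/5 -17/10 3/2; 6/5 8/5 0; 0 0 1]
det M = 3; M⁻¹ = [8/15 17/30 -4/5; -2/5 1/5 3/5; 0 0 1]
M⁻¹ · (11/2, -2)ᵀ = (1, -2)ᵀ

p = (1, -2)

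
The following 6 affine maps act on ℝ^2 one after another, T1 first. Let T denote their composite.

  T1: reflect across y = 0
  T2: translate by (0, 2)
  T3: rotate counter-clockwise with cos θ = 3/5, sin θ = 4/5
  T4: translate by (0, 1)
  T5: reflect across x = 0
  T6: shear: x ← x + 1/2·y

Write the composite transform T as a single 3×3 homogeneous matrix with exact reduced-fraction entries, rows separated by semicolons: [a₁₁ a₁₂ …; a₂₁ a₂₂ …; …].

T1 = [1 0 0; 0 -1 0; 0 0 1]
T2·T1 = [1 0 0; 0 -1 2; 0 0 1]
T3·…·T1 = [3/5 4/5 -8/5; 4/5 -3/5 6/5; 0 0 1]
T4·…·T1 = [3/5 4/5 -8/5; 4/5 -3/5 11/5; 0 0 1]
T5·…·T1 = [-3/5 -4/5 8/5; 4/5 -3/5 11/5; 0 0 1]
T6·…·T1 = [-1/5 -11/10 27/10; 4/5 -3/5 11/5; 0 0 1]

T = [-1/5 -11/10 27/10; 4/5 -3/5 11/5; 0 0 1]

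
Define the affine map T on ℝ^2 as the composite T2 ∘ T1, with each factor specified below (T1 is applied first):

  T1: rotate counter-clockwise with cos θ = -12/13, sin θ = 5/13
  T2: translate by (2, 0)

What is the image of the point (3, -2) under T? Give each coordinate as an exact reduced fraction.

T1 rotate counter-clockwise with cos θ = -12/13, sin θ = 5/13: (3, -2) → (-2, 3)
T2 translate by (2, 0): (-2, 3) → (0, 3)

T(p) = (0, 3)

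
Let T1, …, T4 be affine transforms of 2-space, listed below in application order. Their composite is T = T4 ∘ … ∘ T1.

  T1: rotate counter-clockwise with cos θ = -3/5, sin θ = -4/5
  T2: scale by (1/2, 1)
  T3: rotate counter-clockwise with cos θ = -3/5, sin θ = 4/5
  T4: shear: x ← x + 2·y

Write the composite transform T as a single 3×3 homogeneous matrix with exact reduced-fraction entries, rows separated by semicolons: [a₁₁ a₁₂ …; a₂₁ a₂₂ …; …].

T1 = [-3/5 4/5 0; -4/5 -3/5 0; 0 0 1]
T2·T1 = [-3/10 2/5 0; -4/5 -3/5 0; 0 0 1]
T3·…·T1 = [41/50 6/25 0; 6/25 17/25 0; 0 0 1]
T4·…·T1 = [13/10 8/5 0; 6/25 17/25 0; 0 0 1]

T = [13/10 8/5 0; 6/25 17/25 0; 0 0 1]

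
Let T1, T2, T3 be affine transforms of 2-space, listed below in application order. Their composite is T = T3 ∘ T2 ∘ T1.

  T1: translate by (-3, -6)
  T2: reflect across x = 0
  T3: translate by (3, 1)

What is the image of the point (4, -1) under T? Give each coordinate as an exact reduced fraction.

T(p) = (2, -6)

T1 translate by (-3, -6): (4, -1) → (1, -7)
T2 reflect across x = 0: (1, -7) → (-1, -7)
T3 translate by (3, 1): (-1, -7) → (2, -6)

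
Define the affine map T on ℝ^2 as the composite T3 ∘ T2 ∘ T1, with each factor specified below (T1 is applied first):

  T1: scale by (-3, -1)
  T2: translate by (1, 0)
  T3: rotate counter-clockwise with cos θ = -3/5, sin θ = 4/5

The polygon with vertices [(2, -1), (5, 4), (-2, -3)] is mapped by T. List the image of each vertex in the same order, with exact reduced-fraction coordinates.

image vertices: (11/5, -23/5), (58/5, -44/5), (-33/5, 19/5)

T1 scale by (-3, -1): (2, -1) → (-6, 1); (5, 4) → (-15, -4); (-2, -3) → (6, 3)
T2 translate by (1, 0): (-6, 1) → (-5, 1); (-15, -4) → (-14, -4); (6, 3) → (7, 3)
T3 rotate counter-clockwise with cos θ = -3/5, sin θ = 4/5: (-5, 1) → (11/5, -23/5); (-14, -4) → (58/5, -44/5); (7, 3) → (-33/5, 19/5)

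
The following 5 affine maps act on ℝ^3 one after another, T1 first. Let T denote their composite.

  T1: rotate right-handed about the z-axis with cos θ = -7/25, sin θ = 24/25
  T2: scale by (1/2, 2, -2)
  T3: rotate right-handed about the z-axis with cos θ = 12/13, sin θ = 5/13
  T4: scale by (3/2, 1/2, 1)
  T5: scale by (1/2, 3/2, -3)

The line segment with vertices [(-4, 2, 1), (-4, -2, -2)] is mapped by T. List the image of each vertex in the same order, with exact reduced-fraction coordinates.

image vertices: (147/65, -807/130, 6), (957/325, -2667/650, -12)

T1 rotate right-handed about the z-axis with cos θ = -7/25, sin θ = 24/25: (-4, 2, 1) → (-4/5, -22/5, 1); (-4, -2, -2) → (76/25, -82/25, -2)
T2 scale by (1/2, 2, -2): (-4/5, -22/5, 1) → (-2/5, -44/5, -2); (76/25, -82/25, -2) → (38/25, -164/25, 4)
T3 rotate right-handed about the z-axis with cos θ = 12/13, sin θ = 5/13: (-2/5, -44/5, -2) → (196/65, -538/65, -2); (38/25, -164/25, 4) → (1276/325, -1778/325, 4)
T4 scale by (3/2, 1/2, 1): (196/65, -538/65, -2) → (294/65, -269/65, -2); (1276/325, -1778/325, 4) → (1914/325, -889/325, 4)
T5 scale by (1/2, 3/2, -3): (294/65, -269/65, -2) → (147/65, -807/130, 6); (1914/325, -889/325, 4) → (957/325, -2667/650, -12)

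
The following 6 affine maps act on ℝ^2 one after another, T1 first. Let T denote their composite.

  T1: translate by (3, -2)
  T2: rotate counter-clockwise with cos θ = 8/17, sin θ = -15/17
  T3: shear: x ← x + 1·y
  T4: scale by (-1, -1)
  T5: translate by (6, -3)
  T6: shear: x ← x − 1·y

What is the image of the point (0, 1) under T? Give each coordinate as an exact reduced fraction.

T1 translate by (3, -2): (0, 1) → (3, -1)
T2 rotate counter-clockwise with cos θ = 8/17, sin θ = -15/17: (3, -1) → (9/17, -53/17)
T3 shear: x ← x + 1·y: (9/17, -53/17) → (-44/17, -53/17)
T4 scale by (-1, -1): (-44/17, -53/17) → (44/17, 53/17)
T5 translate by (6, -3): (44/17, 53/17) → (146/17, 2/17)
T6 shear: x ← x − 1·y: (146/17, 2/17) → (144/17, 2/17)

T(p) = (144/17, 2/17)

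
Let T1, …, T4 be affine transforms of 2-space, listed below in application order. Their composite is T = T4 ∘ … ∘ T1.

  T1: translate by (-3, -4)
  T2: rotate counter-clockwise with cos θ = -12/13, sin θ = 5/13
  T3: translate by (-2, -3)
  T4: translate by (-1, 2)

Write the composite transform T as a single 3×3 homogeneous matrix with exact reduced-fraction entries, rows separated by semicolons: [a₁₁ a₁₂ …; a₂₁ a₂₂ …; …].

T = [-12/13 -5/13 17/13; 5/13 -12/13 20/13; 0 0 1]

T1 = [1 0 -3; 0 1 -4; 0 0 1]
T2·T1 = [-12/13 -5/13 56/13; 5/13 -12/13 33/13; 0 0 1]
T3·…·T1 = [-12/13 -5/13 30/13; 5/13 -12/13 -6/13; 0 0 1]
T4·…·T1 = [-12/13 -5/13 17/13; 5/13 -12/13 20/13; 0 0 1]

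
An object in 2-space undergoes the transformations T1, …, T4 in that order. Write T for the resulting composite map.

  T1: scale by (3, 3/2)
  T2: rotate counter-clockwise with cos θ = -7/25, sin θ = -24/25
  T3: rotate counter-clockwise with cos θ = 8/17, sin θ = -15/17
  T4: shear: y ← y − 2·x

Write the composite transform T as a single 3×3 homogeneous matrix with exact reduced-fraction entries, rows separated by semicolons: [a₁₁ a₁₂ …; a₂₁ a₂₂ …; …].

T = [-1248/425 261/850 0; 447/85 -177/85 0; 0 0 1]

T1 = [3 0 0; 0 3/2 0; 0 0 1]
T2·T1 = [-21/25 36/25 0; -72/25 -21/50 0; 0 0 1]
T3·…·T1 = [-1248/425 261/850 0; -261/425 -624/425 0; 0 0 1]
T4·…·T1 = [-1248/425 261/850 0; 447/85 -177/85 0; 0 0 1]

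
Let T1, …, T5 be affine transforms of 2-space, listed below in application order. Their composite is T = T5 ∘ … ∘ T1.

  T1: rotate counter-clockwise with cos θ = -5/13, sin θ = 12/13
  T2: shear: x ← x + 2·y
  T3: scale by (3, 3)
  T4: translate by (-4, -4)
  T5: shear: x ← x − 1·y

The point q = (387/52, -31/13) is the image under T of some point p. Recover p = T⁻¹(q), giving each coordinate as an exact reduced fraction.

p = (-1/4, -2)

T1 = [-5/13 -12/13 0; 12/13 -5/13 0; 0 0 1]
T2·T1 = [19/13 -22/13 0; 12/13 -5/13 0; 0 0 1]
T3·…·T1 = [57/13 -66/13 0; 36/13 -15/13 0; 0 0 1]
T4·…·T1 = [57/13 -66/13 -4; 36/13 -15/13 -4; 0 0 1]
T5·…·T1 = [21/13 -51/13 0; 36/13 -15/13 -4; 0 0 1]
det M = 9; M⁻¹ = [-5/39 17/39 68/39; -4/13 7/39 28/39; 0 0 1]
M⁻¹ · (387/52, -31/13)ᵀ = (-1/4, -2)ᵀ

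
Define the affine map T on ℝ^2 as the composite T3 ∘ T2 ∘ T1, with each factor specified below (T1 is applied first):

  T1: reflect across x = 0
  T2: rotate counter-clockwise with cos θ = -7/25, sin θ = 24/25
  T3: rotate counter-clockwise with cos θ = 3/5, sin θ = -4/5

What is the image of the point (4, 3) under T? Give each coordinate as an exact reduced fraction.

T1 reflect across x = 0: (4, 3) → (-4, 3)
T2 rotate counter-clockwise with cos θ = -7/25, sin θ = 24/25: (-4, 3) → (-44/25, -117/25)
T3 rotate counter-clockwise with cos θ = 3/5, sin θ = -4/5: (-44/25, -117/25) → (-24/5, -7/5)

T(p) = (-24/5, -7/5)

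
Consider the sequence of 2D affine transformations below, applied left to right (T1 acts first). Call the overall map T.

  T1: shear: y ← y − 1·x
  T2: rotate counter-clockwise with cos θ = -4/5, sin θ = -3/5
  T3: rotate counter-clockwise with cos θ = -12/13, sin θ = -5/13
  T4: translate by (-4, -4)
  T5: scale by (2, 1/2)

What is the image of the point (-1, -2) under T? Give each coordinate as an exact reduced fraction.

T(p) = (-474/65, -349/130)

T1 shear: y ← y − 1·x: (-1, -2) → (-1, -1)
T2 rotate counter-clockwise with cos θ = -4/5, sin θ = -3/5: (-1, -1) → (1/5, 7/5)
T3 rotate counter-clockwise with cos θ = -12/13, sin θ = -5/13: (1/5, 7/5) → (23/65, -89/65)
T4 translate by (-4, -4): (23/65, -89/65) → (-237/65, -349/65)
T5 scale by (2, 1/2): (-237/65, -349/65) → (-474/65, -349/130)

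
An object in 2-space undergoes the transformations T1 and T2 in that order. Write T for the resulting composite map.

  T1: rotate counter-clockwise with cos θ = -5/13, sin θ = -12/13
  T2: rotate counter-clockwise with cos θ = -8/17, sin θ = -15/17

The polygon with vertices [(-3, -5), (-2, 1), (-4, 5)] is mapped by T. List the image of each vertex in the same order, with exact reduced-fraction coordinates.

T1 rotate counter-clockwise with cos θ = -5/13, sin θ = -12/13: (-3, -5) → (-45/13, 61/13); (-2, 1) → (22/13, 19/13); (-4, 5) → (80/13, 23/13)
T2 rotate counter-clockwise with cos θ = -8/17, sin θ = -15/17: (-45/13, 61/13) → (75/13, 11/13); (22/13, 19/13) → (109/221, -482/221); (80/13, 23/13) → (-295/221, -1384/221)

image vertices: (75/13, 11/13), (109/221, -482/221), (-295/221, -1384/221)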